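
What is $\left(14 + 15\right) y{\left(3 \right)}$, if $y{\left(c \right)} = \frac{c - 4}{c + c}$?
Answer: $- \frac{29}{6} \approx -4.8333$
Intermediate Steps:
$y{\left(c \right)} = \frac{-4 + c}{2 c}$
$\left(14 + 15\right) y{\left(3 \right)} = \left(14 + 15\right) \frac{-4 + 3}{2 \cdot 3} = 29 \cdot \frac{1}{2} \cdot \frac{1}{3} \left(-1\right) = 29 \left(- \frac{1}{6}\right) = - \frac{29}{6}$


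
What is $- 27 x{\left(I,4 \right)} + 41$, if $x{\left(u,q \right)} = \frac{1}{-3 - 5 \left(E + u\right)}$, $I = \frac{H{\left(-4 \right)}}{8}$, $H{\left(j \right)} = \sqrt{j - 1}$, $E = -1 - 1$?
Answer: $\frac{40535}{1087} - \frac{360 i \sqrt{5}}{1087} \approx 37.291 - 0.74056 i$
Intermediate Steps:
$E = -2$
$H{\left(j \right)} = \sqrt{-1 + j}$
$I = \frac{i \sqrt{5}}{8}$ ($I = \frac{\sqrt{-1 - 4}}{8} = \sqrt{-5} \cdot \frac{1}{8} = i \sqrt{5} \cdot \frac{1}{8} = \frac{i \sqrt{5}}{8} \approx 0.27951 i$)
$x{\left(u,q \right)} = \frac{1}{7 - 5 u}$ ($x{\left(u,q \right)} = \frac{1}{-3 - 5 \left(-2 + u\right)} = \frac{1}{-3 - \left(-10 + 5 u\right)} = \frac{1}{7 - 5 u}$)
$- 27 x{\left(I,4 \right)} + 41 = - 27 \left(- \frac{1}{-7 + 5 \frac{i \sqrt{5}}{8}}\right) + 41 = - 27 \left(- \frac{1}{-7 + \frac{5 i \sqrt{5}}{8}}\right) + 41 = \frac{27}{-7 + \frac{5 i \sqrt{5}}{8}} + 41 = 41 + \frac{27}{-7 + \frac{5 i \sqrt{5}}{8}}$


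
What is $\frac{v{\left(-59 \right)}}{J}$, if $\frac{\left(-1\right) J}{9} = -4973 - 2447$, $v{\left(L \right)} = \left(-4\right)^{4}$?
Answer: $\frac{64}{16695} \approx 0.0038335$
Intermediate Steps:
$v{\left(L \right)} = 256$
$J = 66780$ ($J = - 9 \left(-4973 - 2447\right) = \left(-9\right) \left(-7420\right) = 66780$)
$\frac{v{\left(-59 \right)}}{J} = \frac{256}{66780} = 256 \cdot \frac{1}{66780} = \frac{64}{16695}$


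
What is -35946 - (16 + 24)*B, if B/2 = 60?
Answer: -40746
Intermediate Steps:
B = 120 (B = 2*60 = 120)
-35946 - (16 + 24)*B = -35946 - (16 + 24)*120 = -35946 - 40*120 = -35946 - 1*4800 = -35946 - 4800 = -40746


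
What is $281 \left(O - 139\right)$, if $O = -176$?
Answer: $-88515$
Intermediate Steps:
$281 \left(O - 139\right) = 281 \left(-176 - 139\right) = 281 \left(-315\right) = -88515$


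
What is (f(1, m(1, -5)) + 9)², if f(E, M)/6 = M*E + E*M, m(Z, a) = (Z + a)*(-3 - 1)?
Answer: 40401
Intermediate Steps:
m(Z, a) = -4*Z - 4*a (m(Z, a) = (Z + a)*(-4) = -4*Z - 4*a)
f(E, M) = 12*E*M (f(E, M) = 6*(M*E + E*M) = 6*(E*M + E*M) = 6*(2*E*M) = 12*E*M)
(f(1, m(1, -5)) + 9)² = (12*1*(-4*1 - 4*(-5)) + 9)² = (12*1*(-4 + 20) + 9)² = (12*1*16 + 9)² = (192 + 9)² = 201² = 40401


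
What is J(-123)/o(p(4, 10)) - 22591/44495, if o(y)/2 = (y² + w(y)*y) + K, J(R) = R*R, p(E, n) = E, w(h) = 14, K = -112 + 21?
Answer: -674023313/1690810 ≈ -398.64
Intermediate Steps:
K = -91
J(R) = R²
o(y) = -182 + 2*y² + 28*y (o(y) = 2*((y² + 14*y) - 91) = 2*(-91 + y² + 14*y) = -182 + 2*y² + 28*y)
J(-123)/o(p(4, 10)) - 22591/44495 = (-123)²/(-182 + 2*4² + 28*4) - 22591/44495 = 15129/(-182 + 2*16 + 112) - 22591*1/44495 = 15129/(-182 + 32 + 112) - 22591/44495 = 15129/(-38) - 22591/44495 = 15129*(-1/38) - 22591/44495 = -15129/38 - 22591/44495 = -674023313/1690810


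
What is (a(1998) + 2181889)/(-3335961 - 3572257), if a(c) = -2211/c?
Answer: -1453137337/4600873188 ≈ -0.31584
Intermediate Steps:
(a(1998) + 2181889)/(-3335961 - 3572257) = (-2211/1998 + 2181889)/(-3335961 - 3572257) = (-2211*1/1998 + 2181889)/(-6908218) = (-737/666 + 2181889)*(-1/6908218) = (1453137337/666)*(-1/6908218) = -1453137337/4600873188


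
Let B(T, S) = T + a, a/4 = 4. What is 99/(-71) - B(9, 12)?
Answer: -1874/71 ≈ -26.394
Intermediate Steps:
a = 16 (a = 4*4 = 16)
B(T, S) = 16 + T (B(T, S) = T + 16 = 16 + T)
99/(-71) - B(9, 12) = 99/(-71) - (16 + 9) = 99*(-1/71) - 1*25 = -99/71 - 25 = -1874/71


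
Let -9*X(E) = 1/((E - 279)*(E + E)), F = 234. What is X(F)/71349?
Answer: 1/13523489460 ≈ 7.3945e-11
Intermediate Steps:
X(E) = -1/(18*E*(-279 + E)) (X(E) = -1/((E - 279)*(E + E))/9 = -1/(2*E*(-279 + E))/9 = -1/(18*E*(-279 + E)))
X(F)/71349 = -1/18/(234*(-279 + 234))/71349 = -1/18*1/234/(-45)*(1/71349) = -1/18*1/234*(-1/45)*(1/71349) = (1/189540)*(1/71349) = 1/13523489460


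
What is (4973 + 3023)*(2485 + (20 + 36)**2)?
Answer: 44945516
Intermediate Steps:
(4973 + 3023)*(2485 + (20 + 36)**2) = 7996*(2485 + 56**2) = 7996*(2485 + 3136) = 7996*5621 = 44945516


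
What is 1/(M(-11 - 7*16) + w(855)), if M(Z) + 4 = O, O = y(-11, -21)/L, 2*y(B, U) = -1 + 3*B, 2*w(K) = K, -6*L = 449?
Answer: 898/380507 ≈ 0.0023600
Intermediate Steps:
L = -449/6 (L = -⅙*449 = -449/6 ≈ -74.833)
w(K) = K/2
y(B, U) = -½ + 3*B/2 (y(B, U) = (-1 + 3*B)/2 = -½ + 3*B/2)
O = 102/449 (O = (-½ + (3/2)*(-11))/(-449/6) = (-½ - 33/2)*(-6/449) = -17*(-6/449) = 102/449 ≈ 0.22717)
M(Z) = -1694/449 (M(Z) = -4 + 102/449 = -1694/449)
1/(M(-11 - 7*16) + w(855)) = 1/(-1694/449 + (½)*855) = 1/(-1694/449 + 855/2) = 1/(380507/898) = 898/380507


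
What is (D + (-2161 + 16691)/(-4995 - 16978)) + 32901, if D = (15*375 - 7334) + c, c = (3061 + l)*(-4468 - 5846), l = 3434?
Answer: -1471273378104/21973 ≈ -6.6958e+7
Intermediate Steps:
c = -66989430 (c = (3061 + 3434)*(-4468 - 5846) = 6495*(-10314) = -66989430)
D = -66991139 (D = (15*375 - 7334) - 66989430 = (5625 - 7334) - 66989430 = -1709 - 66989430 = -66991139)
(D + (-2161 + 16691)/(-4995 - 16978)) + 32901 = (-66991139 + (-2161 + 16691)/(-4995 - 16978)) + 32901 = (-66991139 + 14530/(-21973)) + 32901 = (-66991139 + 14530*(-1/21973)) + 32901 = (-66991139 - 14530/21973) + 32901 = -1471996311777/21973 + 32901 = -1471273378104/21973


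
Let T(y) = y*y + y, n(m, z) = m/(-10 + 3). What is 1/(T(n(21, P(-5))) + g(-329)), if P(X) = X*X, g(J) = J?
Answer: -1/323 ≈ -0.0030960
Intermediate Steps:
P(X) = X**2
n(m, z) = -m/7 (n(m, z) = m/(-7) = m*(-1/7) = -m/7)
T(y) = y + y**2 (T(y) = y**2 + y = y + y**2)
1/(T(n(21, P(-5))) + g(-329)) = 1/((-1/7*21)*(1 - 1/7*21) - 329) = 1/(-3*(1 - 3) - 329) = 1/(-3*(-2) - 329) = 1/(6 - 329) = 1/(-323) = -1/323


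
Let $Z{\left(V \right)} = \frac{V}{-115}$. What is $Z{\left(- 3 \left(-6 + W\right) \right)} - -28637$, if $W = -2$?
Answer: $\frac{3293231}{115} \approx 28637.0$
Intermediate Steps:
$Z{\left(V \right)} = - \frac{V}{115}$ ($Z{\left(V \right)} = V \left(- \frac{1}{115}\right) = - \frac{V}{115}$)
$Z{\left(- 3 \left(-6 + W\right) \right)} - -28637 = - \frac{\left(-3\right) \left(-6 - 2\right)}{115} - -28637 = - \frac{\left(-3\right) \left(-8\right)}{115} + 28637 = \left(- \frac{1}{115}\right) 24 + 28637 = - \frac{24}{115} + 28637 = \frac{3293231}{115}$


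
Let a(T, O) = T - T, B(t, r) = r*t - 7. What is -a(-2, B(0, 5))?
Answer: 0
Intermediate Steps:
B(t, r) = -7 + r*t
a(T, O) = 0
-a(-2, B(0, 5)) = -1*0 = 0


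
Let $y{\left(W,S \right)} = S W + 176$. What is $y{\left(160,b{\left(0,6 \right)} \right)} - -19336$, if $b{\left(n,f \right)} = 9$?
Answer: $20952$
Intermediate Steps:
$y{\left(W,S \right)} = 176 + S W$
$y{\left(160,b{\left(0,6 \right)} \right)} - -19336 = \left(176 + 9 \cdot 160\right) - -19336 = \left(176 + 1440\right) + 19336 = 1616 + 19336 = 20952$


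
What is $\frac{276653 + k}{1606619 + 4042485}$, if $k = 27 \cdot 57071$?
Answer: $\frac{908785}{2824552} \approx 0.32174$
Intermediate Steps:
$k = 1540917$
$\frac{276653 + k}{1606619 + 4042485} = \frac{276653 + 1540917}{1606619 + 4042485} = \frac{1817570}{5649104} = 1817570 \cdot \frac{1}{5649104} = \frac{908785}{2824552}$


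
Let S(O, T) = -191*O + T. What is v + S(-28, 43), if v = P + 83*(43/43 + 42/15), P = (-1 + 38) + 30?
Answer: 28867/5 ≈ 5773.4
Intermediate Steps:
P = 67 (P = 37 + 30 = 67)
S(O, T) = T - 191*O
v = 1912/5 (v = 67 + 83*(43/43 + 42/15) = 67 + 83*(43*(1/43) + 42*(1/15)) = 67 + 83*(1 + 14/5) = 67 + 83*(19/5) = 67 + 1577/5 = 1912/5 ≈ 382.40)
v + S(-28, 43) = 1912/5 + (43 - 191*(-28)) = 1912/5 + (43 + 5348) = 1912/5 + 5391 = 28867/5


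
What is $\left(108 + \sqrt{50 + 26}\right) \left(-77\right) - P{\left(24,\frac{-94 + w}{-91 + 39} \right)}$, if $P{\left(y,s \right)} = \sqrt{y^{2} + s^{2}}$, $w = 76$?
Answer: $-8316 - 154 \sqrt{19} - \frac{3 \sqrt{43273}}{26} \approx -9011.3$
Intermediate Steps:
$P{\left(y,s \right)} = \sqrt{s^{2} + y^{2}}$
$\left(108 + \sqrt{50 + 26}\right) \left(-77\right) - P{\left(24,\frac{-94 + w}{-91 + 39} \right)} = \left(108 + \sqrt{50 + 26}\right) \left(-77\right) - \sqrt{\left(\frac{-94 + 76}{-91 + 39}\right)^{2} + 24^{2}} = \left(108 + \sqrt{76}\right) \left(-77\right) - \sqrt{\left(- \frac{18}{-52}\right)^{2} + 576} = \left(108 + 2 \sqrt{19}\right) \left(-77\right) - \sqrt{\left(\left(-18\right) \left(- \frac{1}{52}\right)\right)^{2} + 576} = \left(-8316 - 154 \sqrt{19}\right) - \sqrt{\left(\frac{9}{26}\right)^{2} + 576} = \left(-8316 - 154 \sqrt{19}\right) - \sqrt{\frac{81}{676} + 576} = \left(-8316 - 154 \sqrt{19}\right) - \sqrt{\frac{389457}{676}} = \left(-8316 - 154 \sqrt{19}\right) - \frac{3 \sqrt{43273}}{26} = -8316 - 154 \sqrt{19} - \frac{3 \sqrt{43273}}{26}$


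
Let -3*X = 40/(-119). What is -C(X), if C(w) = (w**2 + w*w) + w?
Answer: -17480/127449 ≈ -0.13715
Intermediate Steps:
X = 40/357 (X = -40/(3*(-119)) = -40*(-1)/(3*119) = -1/3*(-40/119) = 40/357 ≈ 0.11204)
C(w) = w + 2*w**2 (C(w) = (w**2 + w**2) + w = 2*w**2 + w = w + 2*w**2)
-C(X) = -40*(1 + 2*(40/357))/357 = -40*(1 + 80/357)/357 = -40*437/(357*357) = -1*17480/127449 = -17480/127449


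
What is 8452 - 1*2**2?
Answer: 8448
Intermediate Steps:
8452 - 1*2**2 = 8452 - 1*4 = 8452 - 4 = 8448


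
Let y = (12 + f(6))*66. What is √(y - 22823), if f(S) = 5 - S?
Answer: I*√22097 ≈ 148.65*I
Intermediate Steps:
y = 726 (y = (12 + (5 - 1*6))*66 = (12 + (5 - 6))*66 = (12 - 1)*66 = 11*66 = 726)
√(y - 22823) = √(726 - 22823) = √(-22097) = I*√22097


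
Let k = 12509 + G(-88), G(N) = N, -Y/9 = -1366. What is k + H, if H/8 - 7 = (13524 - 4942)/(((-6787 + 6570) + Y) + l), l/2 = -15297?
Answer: 230967953/18517 ≈ 12473.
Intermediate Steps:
Y = 12294 (Y = -9*(-1366) = 12294)
l = -30594 (l = 2*(-15297) = -30594)
H = 968296/18517 (H = 56 + 8*((13524 - 4942)/(((-6787 + 6570) + 12294) - 30594)) = 56 + 8*(8582/((-217 + 12294) - 30594)) = 56 + 8*(8582/(12077 - 30594)) = 56 + 8*(8582/(-18517)) = 56 + 8*(8582*(-1/18517)) = 56 + 8*(-8582/18517) = 56 - 68656/18517 = 968296/18517 ≈ 52.292)
k = 12421 (k = 12509 - 88 = 12421)
k + H = 12421 + 968296/18517 = 230967953/18517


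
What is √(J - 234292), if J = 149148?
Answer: 2*I*√21286 ≈ 291.79*I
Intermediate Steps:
√(J - 234292) = √(149148 - 234292) = √(-85144) = 2*I*√21286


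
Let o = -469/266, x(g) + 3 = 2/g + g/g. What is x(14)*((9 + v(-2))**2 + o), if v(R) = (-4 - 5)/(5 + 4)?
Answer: -30745/266 ≈ -115.58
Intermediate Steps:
v(R) = -1 (v(R) = -9/9 = -9*1/9 = -1)
x(g) = -2 + 2/g (x(g) = -3 + (2/g + g/g) = -3 + (2/g + 1) = -3 + (1 + 2/g) = -2 + 2/g)
o = -67/38 (o = -469*1/266 = -67/38 ≈ -1.7632)
x(14)*((9 + v(-2))**2 + o) = (-2 + 2/14)*((9 - 1)**2 - 67/38) = (-2 + 2*(1/14))*(8**2 - 67/38) = (-2 + 1/7)*(64 - 67/38) = -13/7*2365/38 = -30745/266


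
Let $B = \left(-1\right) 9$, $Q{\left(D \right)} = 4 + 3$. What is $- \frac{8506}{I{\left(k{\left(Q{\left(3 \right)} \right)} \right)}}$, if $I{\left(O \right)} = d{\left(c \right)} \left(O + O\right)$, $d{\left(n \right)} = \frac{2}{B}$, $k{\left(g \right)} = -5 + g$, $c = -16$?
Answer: $\frac{38277}{4} \approx 9569.3$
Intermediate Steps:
$Q{\left(D \right)} = 7$
$B = -9$
$d{\left(n \right)} = - \frac{2}{9}$ ($d{\left(n \right)} = \frac{2}{-9} = 2 \left(- \frac{1}{9}\right) = - \frac{2}{9}$)
$I{\left(O \right)} = - \frac{4 O}{9}$ ($I{\left(O \right)} = - \frac{2 \left(O + O\right)}{9} = - \frac{2 \cdot 2 O}{9} = - \frac{4 O}{9}$)
$- \frac{8506}{I{\left(k{\left(Q{\left(3 \right)} \right)} \right)}} = - \frac{8506}{\left(- \frac{4}{9}\right) \left(-5 + 7\right)} = - \frac{8506}{\left(- \frac{4}{9}\right) 2} = - \frac{8506}{- \frac{8}{9}} = \left(-8506\right) \left(- \frac{9}{8}\right) = \frac{38277}{4}$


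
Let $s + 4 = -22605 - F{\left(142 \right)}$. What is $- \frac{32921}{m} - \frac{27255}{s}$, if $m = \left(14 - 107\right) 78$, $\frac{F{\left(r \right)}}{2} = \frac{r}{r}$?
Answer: $\frac{314028167}{54673398} \approx 5.7437$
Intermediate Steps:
$F{\left(r \right)} = 2$ ($F{\left(r \right)} = 2 \frac{r}{r} = 2 \cdot 1 = 2$)
$m = -7254$ ($m = \left(-93\right) 78 = -7254$)
$s = -22611$ ($s = -4 - 22607 = -22611$)
$- \frac{32921}{m} - \frac{27255}{s} = - \frac{32921}{-7254} - \frac{27255}{-22611} = \left(-32921\right) \left(- \frac{1}{7254}\right) - - \frac{9085}{7537} = \frac{32921}{7254} + \frac{9085}{7537} = \frac{314028167}{54673398}$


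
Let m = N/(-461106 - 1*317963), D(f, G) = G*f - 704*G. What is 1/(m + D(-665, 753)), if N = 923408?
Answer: -779069/803109655541 ≈ -9.7007e-7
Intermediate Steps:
D(f, G) = -704*G + G*f
m = -923408/779069 (m = 923408/(-461106 - 1*317963) = 923408/(-461106 - 317963) = 923408/(-779069) = 923408*(-1/779069) = -923408/779069 ≈ -1.1853)
1/(m + D(-665, 753)) = 1/(-923408/779069 + 753*(-704 - 665)) = 1/(-923408/779069 + 753*(-1369)) = 1/(-923408/779069 - 1030857) = 1/(-803109655541/779069) = -779069/803109655541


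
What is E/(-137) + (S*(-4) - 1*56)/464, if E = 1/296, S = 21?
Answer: -354859/1176008 ≈ -0.30175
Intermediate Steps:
E = 1/296 ≈ 0.0033784
E/(-137) + (S*(-4) - 1*56)/464 = (1/296)/(-137) + (21*(-4) - 1*56)/464 = (1/296)*(-1/137) + (-84 - 56)*(1/464) = -1/40552 - 140*1/464 = -1/40552 - 35/116 = -354859/1176008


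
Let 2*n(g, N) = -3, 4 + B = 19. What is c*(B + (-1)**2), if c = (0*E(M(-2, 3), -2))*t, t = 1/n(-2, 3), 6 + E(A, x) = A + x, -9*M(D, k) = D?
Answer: 0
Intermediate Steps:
B = 15 (B = -4 + 19 = 15)
n(g, N) = -3/2 (n(g, N) = (1/2)*(-3) = -3/2)
M(D, k) = -D/9
E(A, x) = -6 + A + x (E(A, x) = -6 + (A + x) = -6 + A + x)
t = -2/3 (t = 1/(-3/2) = 1*(-2/3) = -2/3 ≈ -0.66667)
c = 0 (c = (0*(-6 - 1/9*(-2) - 2))*(-2/3) = (0*(-6 + 2/9 - 2))*(-2/3) = (0*(-70/9))*(-2/3) = 0*(-2/3) = 0)
c*(B + (-1)**2) = 0*(15 + (-1)**2) = 0*(15 + 1) = 0*16 = 0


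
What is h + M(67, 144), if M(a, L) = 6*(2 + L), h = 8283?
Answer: 9159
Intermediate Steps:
M(a, L) = 12 + 6*L
h + M(67, 144) = 8283 + (12 + 6*144) = 8283 + (12 + 864) = 8283 + 876 = 9159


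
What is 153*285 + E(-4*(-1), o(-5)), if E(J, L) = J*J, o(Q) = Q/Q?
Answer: 43621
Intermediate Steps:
o(Q) = 1
E(J, L) = J**2
153*285 + E(-4*(-1), o(-5)) = 153*285 + (-4*(-1))**2 = 43605 + 4**2 = 43605 + 16 = 43621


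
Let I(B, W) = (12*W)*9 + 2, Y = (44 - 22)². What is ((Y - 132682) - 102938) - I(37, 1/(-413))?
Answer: -97111886/413 ≈ -2.3514e+5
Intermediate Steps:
Y = 484 (Y = 22² = 484)
I(B, W) = 2 + 108*W (I(B, W) = 108*W + 2 = 2 + 108*W)
((Y - 132682) - 102938) - I(37, 1/(-413)) = ((484 - 132682) - 102938) - (2 + 108/(-413)) = (-132198 - 102938) - (2 + 108*(-1/413)) = -235136 - (2 - 108/413) = -235136 - 1*718/413 = -235136 - 718/413 = -97111886/413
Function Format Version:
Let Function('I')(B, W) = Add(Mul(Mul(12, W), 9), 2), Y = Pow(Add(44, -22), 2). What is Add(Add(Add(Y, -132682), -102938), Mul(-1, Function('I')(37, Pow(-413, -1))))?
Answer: Rational(-97111886, 413) ≈ -2.3514e+5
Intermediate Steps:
Y = 484 (Y = Pow(22, 2) = 484)
Function('I')(B, W) = Add(2, Mul(108, W)) (Function('I')(B, W) = Add(Mul(108, W), 2) = Add(2, Mul(108, W)))
Add(Add(Add(Y, -132682), -102938), Mul(-1, Function('I')(37, Pow(-413, -1)))) = Add(Add(Add(484, -132682), -102938), Mul(-1, Add(2, Mul(108, Pow(-413, -1))))) = Add(Add(-132198, -102938), Mul(-1, Add(2, Mul(108, Rational(-1, 413))))) = Add(-235136, Mul(-1, Add(2, Rational(-108, 413)))) = Add(-235136, Mul(-1, Rational(718, 413))) = Add(-235136, Rational(-718, 413)) = Rational(-97111886, 413)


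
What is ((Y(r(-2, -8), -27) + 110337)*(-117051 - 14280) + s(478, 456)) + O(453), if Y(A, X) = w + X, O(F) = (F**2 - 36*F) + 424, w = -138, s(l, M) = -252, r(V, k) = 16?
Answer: -14468809859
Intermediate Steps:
O(F) = 424 + F**2 - 36*F
Y(A, X) = -138 + X
((Y(r(-2, -8), -27) + 110337)*(-117051 - 14280) + s(478, 456)) + O(453) = (((-138 - 27) + 110337)*(-117051 - 14280) - 252) + (424 + 453**2 - 36*453) = ((-165 + 110337)*(-131331) - 252) + (424 + 205209 - 16308) = (110172*(-131331) - 252) + 189325 = (-14468998932 - 252) + 189325 = -14468999184 + 189325 = -14468809859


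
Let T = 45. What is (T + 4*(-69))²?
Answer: 53361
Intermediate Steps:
(T + 4*(-69))² = (45 + 4*(-69))² = (45 - 276)² = (-231)² = 53361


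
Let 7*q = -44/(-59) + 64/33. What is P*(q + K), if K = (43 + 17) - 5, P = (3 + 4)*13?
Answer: 9812699/1947 ≈ 5039.9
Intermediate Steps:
P = 91 (P = 7*13 = 91)
q = 5228/13629 (q = (-44/(-59) + 64/33)/7 = (-44*(-1/59) + 64*(1/33))/7 = (44/59 + 64/33)/7 = (1/7)*(5228/1947) = 5228/13629 ≈ 0.38359)
K = 55 (K = 60 - 5 = 55)
P*(q + K) = 91*(5228/13629 + 55) = 91*(754823/13629) = 9812699/1947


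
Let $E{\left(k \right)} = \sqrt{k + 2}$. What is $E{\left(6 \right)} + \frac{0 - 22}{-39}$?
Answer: $\frac{22}{39} + 2 \sqrt{2} \approx 3.3925$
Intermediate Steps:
$E{\left(k \right)} = \sqrt{2 + k}$
$E{\left(6 \right)} + \frac{0 - 22}{-39} = \sqrt{2 + 6} + \frac{0 - 22}{-39} = \sqrt{8} - \frac{0 - 22}{39} = 2 \sqrt{2} - - \frac{22}{39} = 2 \sqrt{2} + \frac{22}{39} = \frac{22}{39} + 2 \sqrt{2}$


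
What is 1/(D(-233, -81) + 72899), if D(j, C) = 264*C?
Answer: 1/51515 ≈ 1.9412e-5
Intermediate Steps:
1/(D(-233, -81) + 72899) = 1/(264*(-81) + 72899) = 1/(-21384 + 72899) = 1/51515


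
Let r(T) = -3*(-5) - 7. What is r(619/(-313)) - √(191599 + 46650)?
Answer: 8 - 11*√1969 ≈ -480.11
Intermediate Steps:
r(T) = 8 (r(T) = 15 - 7 = 8)
r(619/(-313)) - √(191599 + 46650) = 8 - √(191599 + 46650) = 8 - √238249 = 8 - 11*√1969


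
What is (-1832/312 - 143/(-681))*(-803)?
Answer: 13416524/2951 ≈ 4546.4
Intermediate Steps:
(-1832/312 - 143/(-681))*(-803) = (-1832*1/312 - 143*(-1/681))*(-803) = (-229/39 + 143/681)*(-803) = -16708/2951*(-803) = 13416524/2951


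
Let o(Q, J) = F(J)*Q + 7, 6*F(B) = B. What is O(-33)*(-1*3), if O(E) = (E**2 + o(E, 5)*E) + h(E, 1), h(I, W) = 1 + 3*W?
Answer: -10617/2 ≈ -5308.5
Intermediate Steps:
F(B) = B/6
o(Q, J) = 7 + J*Q/6 (o(Q, J) = (J/6)*Q + 7 = J*Q/6 + 7 = 7 + J*Q/6)
O(E) = 4 + E**2 + E*(7 + 5*E/6) (O(E) = (E**2 + (7 + (1/6)*5*E)*E) + (1 + 3*1) = (E**2 + (7 + 5*E/6)*E) + (1 + 3) = (E**2 + E*(7 + 5*E/6)) + 4 = 4 + E**2 + E*(7 + 5*E/6))
O(-33)*(-1*3) = (4 + 7*(-33) + (11/6)*(-33)**2)*(-1*3) = (4 - 231 + (11/6)*1089)*(-3) = (4 - 231 + 3993/2)*(-3) = (3539/2)*(-3) = -10617/2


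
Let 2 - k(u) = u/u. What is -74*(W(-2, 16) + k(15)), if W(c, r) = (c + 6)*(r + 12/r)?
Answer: -5032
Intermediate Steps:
k(u) = 1 (k(u) = 2 - u/u = 2 - 1*1 = 2 - 1 = 1)
W(c, r) = (6 + c)*(r + 12/r)
-74*(W(-2, 16) + k(15)) = -74*((72 + 12*(-2) + 16²*(6 - 2))/16 + 1) = -74*((72 - 24 + 256*4)/16 + 1) = -74*((72 - 24 + 1024)/16 + 1) = -74*((1/16)*1072 + 1) = -74*(67 + 1) = -74*68 = -5032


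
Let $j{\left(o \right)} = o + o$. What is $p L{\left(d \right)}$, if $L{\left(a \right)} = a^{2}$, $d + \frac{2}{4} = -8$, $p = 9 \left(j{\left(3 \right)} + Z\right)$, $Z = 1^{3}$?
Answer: $\frac{18207}{4} \approx 4551.8$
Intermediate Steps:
$j{\left(o \right)} = 2 o$
$Z = 1$
$p = 63$ ($p = 9 \left(2 \cdot 3 + 1\right) = 9 \left(6 + 1\right) = 9 \cdot 7 = 63$)
$d = - \frac{17}{2}$ ($d = - \frac{1}{2} - 8 = - \frac{17}{2} \approx -8.5$)
$p L{\left(d \right)} = 63 \left(- \frac{17}{2}\right)^{2} = 63 \cdot \frac{289}{4} = \frac{18207}{4}$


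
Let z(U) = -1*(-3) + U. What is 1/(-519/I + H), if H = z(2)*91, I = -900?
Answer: 300/136673 ≈ 0.0021950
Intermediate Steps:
z(U) = 3 + U
H = 455 (H = (3 + 2)*91 = 5*91 = 455)
1/(-519/I + H) = 1/(-519/(-900) + 455) = 1/(-519*(-1/900) + 455) = 1/(173/300 + 455) = 1/(136673/300) = 300/136673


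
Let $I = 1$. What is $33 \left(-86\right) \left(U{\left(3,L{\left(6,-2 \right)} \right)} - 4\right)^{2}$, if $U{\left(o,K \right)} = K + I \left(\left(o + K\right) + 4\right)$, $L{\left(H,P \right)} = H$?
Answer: $-638550$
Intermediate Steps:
$U{\left(o,K \right)} = 4 + o + 2 K$ ($U{\left(o,K \right)} = K + 1 \left(\left(o + K\right) + 4\right) = K + 1 \left(\left(K + o\right) + 4\right) = K + 1 \left(4 + K + o\right) = K + \left(4 + K + o\right) = 4 + o + 2 K$)
$33 \left(-86\right) \left(U{\left(3,L{\left(6,-2 \right)} \right)} - 4\right)^{2} = 33 \left(-86\right) \left(\left(4 + 3 + 2 \cdot 6\right) - 4\right)^{2} = - 2838 \left(\left(4 + 3 + 12\right) - 4\right)^{2} = - 2838 \left(19 - 4\right)^{2} = - 2838 \cdot 15^{2} = \left(-2838\right) 225 = -638550$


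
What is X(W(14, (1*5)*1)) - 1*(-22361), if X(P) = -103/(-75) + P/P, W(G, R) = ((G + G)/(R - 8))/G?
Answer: 1677253/75 ≈ 22363.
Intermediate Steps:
W(G, R) = 2/(-8 + R) (W(G, R) = ((2*G)/(-8 + R))/G = (2*G/(-8 + R))/G = 2/(-8 + R))
X(P) = 178/75 (X(P) = -103*(-1/75) + 1 = 103/75 + 1 = 178/75)
X(W(14, (1*5)*1)) - 1*(-22361) = 178/75 - 1*(-22361) = 178/75 + 22361 = 1677253/75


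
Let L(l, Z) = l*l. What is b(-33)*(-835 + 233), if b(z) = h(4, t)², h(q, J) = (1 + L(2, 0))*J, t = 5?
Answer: -376250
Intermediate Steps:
L(l, Z) = l²
h(q, J) = 5*J (h(q, J) = (1 + 2²)*J = (1 + 4)*J = 5*J)
b(z) = 625 (b(z) = (5*5)² = 25² = 625)
b(-33)*(-835 + 233) = 625*(-835 + 233) = 625*(-602) = -376250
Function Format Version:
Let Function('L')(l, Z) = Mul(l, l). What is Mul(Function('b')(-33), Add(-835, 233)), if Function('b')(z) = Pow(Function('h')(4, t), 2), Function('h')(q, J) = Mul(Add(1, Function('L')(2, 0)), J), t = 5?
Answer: -376250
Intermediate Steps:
Function('L')(l, Z) = Pow(l, 2)
Function('h')(q, J) = Mul(5, J) (Function('h')(q, J) = Mul(Add(1, Pow(2, 2)), J) = Mul(Add(1, 4), J) = Mul(5, J))
Function('b')(z) = 625 (Function('b')(z) = Pow(Mul(5, 5), 2) = Pow(25, 2) = 625)
Mul(Function('b')(-33), Add(-835, 233)) = Mul(625, Add(-835, 233)) = Mul(625, -602) = -376250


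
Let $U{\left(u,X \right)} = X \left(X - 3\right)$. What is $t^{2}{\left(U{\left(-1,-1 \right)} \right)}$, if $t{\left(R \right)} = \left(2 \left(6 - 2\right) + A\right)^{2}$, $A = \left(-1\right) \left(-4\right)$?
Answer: $20736$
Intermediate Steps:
$U{\left(u,X \right)} = X \left(-3 + X\right)$
$A = 4$
$t{\left(R \right)} = 144$ ($t{\left(R \right)} = \left(2 \left(6 - 2\right) + 4\right)^{2} = \left(2 \cdot 4 + 4\right)^{2} = \left(8 + 4\right)^{2} = 12^{2} = 144$)
$t^{2}{\left(U{\left(-1,-1 \right)} \right)} = 144^{2} = 20736$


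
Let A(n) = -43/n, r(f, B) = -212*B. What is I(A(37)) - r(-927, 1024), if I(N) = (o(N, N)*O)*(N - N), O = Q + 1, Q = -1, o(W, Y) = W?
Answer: 217088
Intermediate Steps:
O = 0 (O = -1 + 1 = 0)
I(N) = 0 (I(N) = (N*0)*(N - N) = 0*0 = 0)
I(A(37)) - r(-927, 1024) = 0 - (-212)*1024 = 0 - 1*(-217088) = 0 + 217088 = 217088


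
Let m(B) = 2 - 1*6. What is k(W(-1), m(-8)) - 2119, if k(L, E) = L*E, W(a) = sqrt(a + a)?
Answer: -2119 - 4*I*sqrt(2) ≈ -2119.0 - 5.6569*I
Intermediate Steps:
m(B) = -4 (m(B) = 2 - 6 = -4)
W(a) = sqrt(2)*sqrt(a) (W(a) = sqrt(2*a) = sqrt(2)*sqrt(a))
k(L, E) = E*L
k(W(-1), m(-8)) - 2119 = -4*sqrt(2)*sqrt(-1) - 2119 = -4*sqrt(2)*I - 2119 = -4*I*sqrt(2) - 2119 = -2119 - 4*I*sqrt(2)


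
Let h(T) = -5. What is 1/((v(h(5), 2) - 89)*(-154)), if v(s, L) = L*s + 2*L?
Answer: 1/14630 ≈ 6.8353e-5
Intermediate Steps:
v(s, L) = 2*L + L*s
1/((v(h(5), 2) - 89)*(-154)) = 1/((2*(2 - 5) - 89)*(-154)) = 1/((2*(-3) - 89)*(-154)) = 1/((-6 - 89)*(-154)) = 1/(-95*(-154)) = 1/14630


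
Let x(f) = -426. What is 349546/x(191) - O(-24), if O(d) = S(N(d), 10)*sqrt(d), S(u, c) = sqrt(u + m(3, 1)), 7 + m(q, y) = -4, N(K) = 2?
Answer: -174773/213 + 6*sqrt(6) ≈ -805.83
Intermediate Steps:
m(q, y) = -11 (m(q, y) = -7 - 4 = -11)
S(u, c) = sqrt(-11 + u) (S(u, c) = sqrt(u - 11) = sqrt(-11 + u))
O(d) = 3*I*sqrt(d) (O(d) = sqrt(-11 + 2)*sqrt(d) = sqrt(-9)*sqrt(d) = (3*I)*sqrt(d) = 3*I*sqrt(d))
349546/x(191) - O(-24) = 349546/(-426) - 3*I*sqrt(-24) = 349546*(-1/426) - 3*I*2*I*sqrt(6) = -174773/213 - (-6)*sqrt(6) = -174773/213 + 6*sqrt(6)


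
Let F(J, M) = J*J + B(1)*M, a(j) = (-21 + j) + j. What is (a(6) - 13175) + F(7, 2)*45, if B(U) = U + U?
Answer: -10799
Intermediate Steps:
a(j) = -21 + 2*j
B(U) = 2*U
F(J, M) = J² + 2*M (F(J, M) = J*J + (2*1)*M = J² + 2*M)
(a(6) - 13175) + F(7, 2)*45 = ((-21 + 2*6) - 13175) + (7² + 2*2)*45 = ((-21 + 12) - 13175) + (49 + 4)*45 = (-9 - 13175) + 53*45 = -13184 + 2385 = -10799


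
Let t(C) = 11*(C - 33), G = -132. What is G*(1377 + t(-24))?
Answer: -99000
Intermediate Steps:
t(C) = -363 + 11*C (t(C) = 11*(-33 + C) = -363 + 11*C)
G*(1377 + t(-24)) = -132*(1377 + (-363 + 11*(-24))) = -132*(1377 + (-363 - 264)) = -132*(1377 - 627) = -132*750 = -99000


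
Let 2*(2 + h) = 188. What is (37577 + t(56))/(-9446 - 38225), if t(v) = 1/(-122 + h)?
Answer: -1127309/1430130 ≈ -0.78826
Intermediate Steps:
h = 92 (h = -2 + (½)*188 = -2 + 94 = 92)
t(v) = -1/30 (t(v) = 1/(-122 + 92) = 1/(-30) = -1/30)
(37577 + t(56))/(-9446 - 38225) = (37577 - 1/30)/(-9446 - 38225) = (1127309/30)/(-47671) = (1127309/30)*(-1/47671) = -1127309/1430130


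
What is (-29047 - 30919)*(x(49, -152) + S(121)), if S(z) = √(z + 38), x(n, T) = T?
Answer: 9114832 - 59966*√159 ≈ 8.3587e+6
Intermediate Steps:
S(z) = √(38 + z)
(-29047 - 30919)*(x(49, -152) + S(121)) = (-29047 - 30919)*(-152 + √(38 + 121)) = -59966*(-152 + √159) = 9114832 - 59966*√159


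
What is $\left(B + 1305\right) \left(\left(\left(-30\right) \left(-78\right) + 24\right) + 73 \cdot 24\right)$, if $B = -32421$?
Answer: $-128073456$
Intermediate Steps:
$\left(B + 1305\right) \left(\left(\left(-30\right) \left(-78\right) + 24\right) + 73 \cdot 24\right) = \left(-32421 + 1305\right) \left(\left(\left(-30\right) \left(-78\right) + 24\right) + 73 \cdot 24\right) = - 31116 \left(\left(2340 + 24\right) + 1752\right) = - 31116 \left(2364 + 1752\right) = \left(-31116\right) 4116 = -128073456$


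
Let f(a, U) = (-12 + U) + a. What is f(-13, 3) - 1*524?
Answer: -546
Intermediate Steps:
f(a, U) = -12 + U + a
f(-13, 3) - 1*524 = (-12 + 3 - 13) - 1*524 = -22 - 524 = -546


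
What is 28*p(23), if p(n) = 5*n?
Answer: 3220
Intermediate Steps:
28*p(23) = 28*(5*23) = 28*115 = 3220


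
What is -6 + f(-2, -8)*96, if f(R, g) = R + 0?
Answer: -198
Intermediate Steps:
f(R, g) = R
-6 + f(-2, -8)*96 = -6 - 2*96 = -6 - 192 = -198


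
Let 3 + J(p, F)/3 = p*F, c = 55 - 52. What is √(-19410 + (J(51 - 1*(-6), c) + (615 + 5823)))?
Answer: 2*I*√3117 ≈ 111.66*I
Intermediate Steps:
c = 3
J(p, F) = -9 + 3*F*p (J(p, F) = -9 + 3*(p*F) = -9 + 3*(F*p) = -9 + 3*F*p)
√(-19410 + (J(51 - 1*(-6), c) + (615 + 5823))) = √(-19410 + ((-9 + 3*3*(51 - 1*(-6))) + (615 + 5823))) = √(-19410 + ((-9 + 3*3*(51 + 6)) + 6438)) = √(-19410 + ((-9 + 3*3*57) + 6438)) = √(-19410 + ((-9 + 513) + 6438)) = √(-19410 + (504 + 6438)) = √(-19410 + 6942) = √(-12468) = 2*I*√3117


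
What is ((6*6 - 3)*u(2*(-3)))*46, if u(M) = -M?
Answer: 9108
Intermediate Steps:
((6*6 - 3)*u(2*(-3)))*46 = ((6*6 - 3)*(-2*(-3)))*46 = ((36 - 3)*(-1*(-6)))*46 = (33*6)*46 = 198*46 = 9108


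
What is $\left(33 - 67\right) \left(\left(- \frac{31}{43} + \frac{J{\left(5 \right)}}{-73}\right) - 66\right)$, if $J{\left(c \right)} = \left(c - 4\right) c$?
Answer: $\frac{7128168}{3139} \approx 2270.8$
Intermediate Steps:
$J{\left(c \right)} = c \left(-4 + c\right)$ ($J{\left(c \right)} = \left(-4 + c\right) c = c \left(-4 + c\right)$)
$\left(33 - 67\right) \left(\left(- \frac{31}{43} + \frac{J{\left(5 \right)}}{-73}\right) - 66\right) = \left(33 - 67\right) \left(\left(- \frac{31}{43} + \frac{5 \left(-4 + 5\right)}{-73}\right) - 66\right) = - 34 \left(\left(\left(-31\right) \frac{1}{43} + 5 \cdot 1 \left(- \frac{1}{73}\right)\right) - 66\right) = - 34 \left(\left(- \frac{31}{43} + 5 \left(- \frac{1}{73}\right)\right) - 66\right) = - 34 \left(\left(- \frac{31}{43} - \frac{5}{73}\right) - 66\right) = - 34 \left(- \frac{2478}{3139} - 66\right) = \left(-34\right) \left(- \frac{209652}{3139}\right) = \frac{7128168}{3139}$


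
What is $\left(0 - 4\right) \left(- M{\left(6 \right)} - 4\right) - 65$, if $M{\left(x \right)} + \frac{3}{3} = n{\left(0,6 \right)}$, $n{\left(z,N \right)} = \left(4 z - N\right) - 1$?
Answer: $-81$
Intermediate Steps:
$n{\left(z,N \right)} = -1 - N + 4 z$ ($n{\left(z,N \right)} = \left(- N + 4 z\right) - 1 = -1 - N + 4 z$)
$M{\left(x \right)} = -8$ ($M{\left(x \right)} = -1 - 7 = -8$)
$\left(0 - 4\right) \left(- M{\left(6 \right)} - 4\right) - 65 = \left(0 - 4\right) \left(\left(-1\right) \left(-8\right) - 4\right) - 65 = \left(0 - 4\right) \left(8 - 4\right) - 65 = \left(-4\right) 4 - 65 = -16 - 65 = -81$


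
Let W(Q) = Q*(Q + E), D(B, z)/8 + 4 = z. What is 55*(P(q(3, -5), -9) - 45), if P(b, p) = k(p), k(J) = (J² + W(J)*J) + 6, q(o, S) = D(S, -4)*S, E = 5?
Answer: -15510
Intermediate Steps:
D(B, z) = -32 + 8*z
W(Q) = Q*(5 + Q) (W(Q) = Q*(Q + 5) = Q*(5 + Q))
q(o, S) = -64*S (q(o, S) = (-32 + 8*(-4))*S = (-32 - 32)*S = -64*S)
k(J) = 6 + J² + J²*(5 + J) (k(J) = (J² + (J*(5 + J))*J) + 6 = (J² + J²*(5 + J)) + 6 = 6 + J² + J²*(5 + J))
P(b, p) = 6 + p³ + 6*p²
55*(P(q(3, -5), -9) - 45) = 55*((6 + (-9)³ + 6*(-9)²) - 45) = 55*((6 - 729 + 6*81) - 45) = 55*((6 - 729 + 486) - 45) = 55*(-237 - 45) = 55*(-282) = -15510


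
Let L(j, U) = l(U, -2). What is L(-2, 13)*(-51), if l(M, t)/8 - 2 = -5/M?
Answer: -8568/13 ≈ -659.08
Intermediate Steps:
l(M, t) = 16 - 40/M (l(M, t) = 16 + 8*(-5/M) = 16 - 40/M)
L(j, U) = 16 - 40/U
L(-2, 13)*(-51) = (16 - 40/13)*(-51) = (168/13)*(-51) = -8568/13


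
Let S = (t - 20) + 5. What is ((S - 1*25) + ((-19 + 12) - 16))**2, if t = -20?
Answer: 6889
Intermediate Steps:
S = -35 (S = (-20 - 20) + 5 = -40 + 5 = -35)
((S - 1*25) + ((-19 + 12) - 16))**2 = ((-35 - 1*25) + ((-19 + 12) - 16))**2 = ((-35 - 25) + (-7 - 16))**2 = (-60 - 23)**2 = (-83)**2 = 6889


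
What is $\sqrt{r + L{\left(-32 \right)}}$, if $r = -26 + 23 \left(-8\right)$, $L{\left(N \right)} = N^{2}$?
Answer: $\sqrt{814} \approx 28.531$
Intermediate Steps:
$r = -210$ ($r = -26 - 184 = -210$)
$\sqrt{r + L{\left(-32 \right)}} = \sqrt{-210 + \left(-32\right)^{2}} = \sqrt{-210 + 1024} = \sqrt{814}$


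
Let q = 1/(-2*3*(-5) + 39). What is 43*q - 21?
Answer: -1406/69 ≈ -20.377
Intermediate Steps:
q = 1/69 (q = 1/(-6*(-5) + 39) = 1/(30 + 39) = 1/69 ≈ 0.014493)
43*q - 21 = 43*(1/69) - 21 = 43/69 - 21 = -1406/69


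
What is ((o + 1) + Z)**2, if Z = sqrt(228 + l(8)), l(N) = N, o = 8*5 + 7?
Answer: 2540 + 192*sqrt(59) ≈ 4014.8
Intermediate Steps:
o = 47 (o = 40 + 7 = 47)
Z = 2*sqrt(59) (Z = sqrt(228 + 8) = sqrt(236) = 2*sqrt(59) ≈ 15.362)
((o + 1) + Z)**2 = ((47 + 1) + 2*sqrt(59))**2 = (48 + 2*sqrt(59))**2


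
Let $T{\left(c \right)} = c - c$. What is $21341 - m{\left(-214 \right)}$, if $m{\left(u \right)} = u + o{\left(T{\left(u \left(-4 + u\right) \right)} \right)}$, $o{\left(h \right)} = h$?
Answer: $21555$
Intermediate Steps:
$T{\left(c \right)} = 0$
$m{\left(u \right)} = u$ ($m{\left(u \right)} = u + 0 = u$)
$21341 - m{\left(-214 \right)} = 21341 - -214 = 21341 + 214 = 21555$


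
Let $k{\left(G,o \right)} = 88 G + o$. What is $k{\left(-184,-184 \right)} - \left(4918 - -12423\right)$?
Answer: $-33717$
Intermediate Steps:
$k{\left(G,o \right)} = o + 88 G$
$k{\left(-184,-184 \right)} - \left(4918 - -12423\right) = \left(-184 + 88 \left(-184\right)\right) - \left(4918 - -12423\right) = \left(-184 - 16192\right) - \left(4918 + 12423\right) = -16376 - 17341 = -33717$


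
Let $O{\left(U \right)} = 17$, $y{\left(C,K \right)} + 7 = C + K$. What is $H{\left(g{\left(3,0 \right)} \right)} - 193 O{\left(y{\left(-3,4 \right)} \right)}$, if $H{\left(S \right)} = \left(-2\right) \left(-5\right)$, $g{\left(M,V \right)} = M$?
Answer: $-3271$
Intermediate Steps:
$y{\left(C,K \right)} = -7 + C + K$ ($y{\left(C,K \right)} = -7 + \left(C + K\right) = -7 + C + K$)
$H{\left(S \right)} = 10$
$H{\left(g{\left(3,0 \right)} \right)} - 193 O{\left(y{\left(-3,4 \right)} \right)} = 10 - 3281 = -3271$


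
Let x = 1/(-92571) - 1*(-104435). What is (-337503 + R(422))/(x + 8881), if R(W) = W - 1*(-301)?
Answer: -6235212276/2097955087 ≈ -2.9720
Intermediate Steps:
R(W) = 301 + W (R(W) = W + 301 = 301 + W)
x = 9667652384/92571 (x = -1/92571 + 104435 = 9667652384/92571 ≈ 1.0444e+5)
(-337503 + R(422))/(x + 8881) = (-337503 + (301 + 422))/(9667652384/92571 + 8881) = (-337503 + 723)/(10489775435/92571) = -336780*92571/10489775435 = -6235212276/2097955087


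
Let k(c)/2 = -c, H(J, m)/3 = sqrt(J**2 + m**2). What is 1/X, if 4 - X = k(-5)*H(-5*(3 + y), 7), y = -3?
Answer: -1/206 ≈ -0.0048544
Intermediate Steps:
H(J, m) = 3*sqrt(J**2 + m**2)
k(c) = -2*c (k(c) = 2*(-c) = -2*c)
X = -206 (X = 4 - (-2*(-5))*3*sqrt((-5*(3 - 3))**2 + 7**2) = 4 - 10*3*sqrt((-5*0)**2 + 49) = 4 - 10*3*sqrt(0**2 + 49) = 4 - 10*3*sqrt(0 + 49) = 4 - 10*3*sqrt(49) = 4 - 10*3*7 = 4 - 10*21 = 4 - 1*210 = 4 - 210 = -206)
1/X = 1/(-206) = -1/206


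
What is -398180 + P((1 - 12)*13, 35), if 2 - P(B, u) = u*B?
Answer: -393173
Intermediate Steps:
P(B, u) = 2 - B*u (P(B, u) = 2 - u*B = 2 - B*u)
-398180 + P((1 - 12)*13, 35) = -398180 + (2 - 1*(1 - 12)*13*35) = -398180 + (2 - 1*(-11*13)*35) = -398180 + (2 - 1*(-143)*35) = -398180 + (2 + 5005) = -398180 + 5007 = -393173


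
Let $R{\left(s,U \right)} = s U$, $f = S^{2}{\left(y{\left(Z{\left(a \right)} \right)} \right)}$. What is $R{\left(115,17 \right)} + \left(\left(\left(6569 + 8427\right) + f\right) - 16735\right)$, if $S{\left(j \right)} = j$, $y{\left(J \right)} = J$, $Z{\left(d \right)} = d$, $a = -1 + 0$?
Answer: $217$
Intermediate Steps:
$a = -1$
$f = 1$ ($f = \left(-1\right)^{2} = 1$)
$R{\left(s,U \right)} = U s$
$R{\left(115,17 \right)} + \left(\left(\left(6569 + 8427\right) + f\right) - 16735\right) = 17 \cdot 115 + \left(\left(\left(6569 + 8427\right) + 1\right) - 16735\right) = 1955 + \left(\left(14996 + 1\right) - 16735\right) = 1955 + \left(14997 - 16735\right) = 1955 - 1738 = 217$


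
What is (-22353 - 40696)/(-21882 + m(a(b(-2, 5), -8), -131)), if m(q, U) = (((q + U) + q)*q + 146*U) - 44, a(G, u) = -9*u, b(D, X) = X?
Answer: 63049/40116 ≈ 1.5717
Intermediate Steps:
m(q, U) = -44 + 146*U + q*(U + 2*q) (m(q, U) = (((U + q) + q)*q + 146*U) - 44 = ((U + 2*q)*q + 146*U) - 44 = (q*(U + 2*q) + 146*U) - 44 = (146*U + q*(U + 2*q)) - 44 = -44 + 146*U + q*(U + 2*q))
(-22353 - 40696)/(-21882 + m(a(b(-2, 5), -8), -131)) = (-22353 - 40696)/(-21882 + (-44 + 2*(-9*(-8))² + 146*(-131) - (-1179)*(-8))) = -63049/(-21882 + (-44 + 2*72² - 19126 - 131*72)) = -63049/(-21882 + (-44 + 2*5184 - 19126 - 9432)) = -63049/(-21882 + (-44 + 10368 - 19126 - 9432)) = -63049/(-21882 - 18234) = -63049/(-40116) = -63049*(-1/40116) = 63049/40116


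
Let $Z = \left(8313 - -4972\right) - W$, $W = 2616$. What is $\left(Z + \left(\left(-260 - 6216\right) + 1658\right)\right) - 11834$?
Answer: $-5983$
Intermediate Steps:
$Z = 10669$ ($Z = \left(8313 - -4972\right) - 2616 = \left(8313 + 4972\right) - 2616 = 13285 - 2616 = 10669$)
$\left(Z + \left(\left(-260 - 6216\right) + 1658\right)\right) - 11834 = \left(10669 + \left(\left(-260 - 6216\right) + 1658\right)\right) - 11834 = \left(10669 + \left(-6476 + 1658\right)\right) - 11834 = \left(10669 - 4818\right) - 11834 = 5851 - 11834 = -5983$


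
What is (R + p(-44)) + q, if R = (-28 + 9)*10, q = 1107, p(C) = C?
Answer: 873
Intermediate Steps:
R = -190 (R = -19*10 = -190)
(R + p(-44)) + q = (-190 - 44) + 1107 = -234 + 1107 = 873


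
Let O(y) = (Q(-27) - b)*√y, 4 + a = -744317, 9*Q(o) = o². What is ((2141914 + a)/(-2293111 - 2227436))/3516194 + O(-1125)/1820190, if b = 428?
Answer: -1397593/15895120238118 - 347*I*√5/121346 ≈ -8.7926e-8 - 0.0063942*I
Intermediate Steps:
Q(o) = o²/9
a = -744321 (a = -4 - 744317 = -744321)
O(y) = -347*√y (O(y) = ((⅑)*(-27)² - 1*428)*√y = ((⅑)*729 - 428)*√y = (81 - 428)*√y = -347*√y)
((2141914 + a)/(-2293111 - 2227436))/3516194 + O(-1125)/1820190 = ((2141914 - 744321)/(-2293111 - 2227436))/3516194 - 5205*I*√5/1820190 = (1397593/(-4520547))*(1/3516194) - 5205*I*√5*(1/1820190) = (1397593*(-1/4520547))*(1/3516194) - 5205*I*√5*(1/1820190) = -1397593/4520547*1/3516194 - 347*I*√5/121346 = -1397593/15895120238118 - 347*I*√5/121346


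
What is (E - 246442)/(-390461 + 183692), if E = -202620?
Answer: 449062/206769 ≈ 2.1718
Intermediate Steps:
(E - 246442)/(-390461 + 183692) = (-202620 - 246442)/(-390461 + 183692) = -449062/(-206769) = -449062*(-1/206769) = 449062/206769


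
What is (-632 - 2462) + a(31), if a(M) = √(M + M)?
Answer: -3094 + √62 ≈ -3086.1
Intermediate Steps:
a(M) = √2*√M (a(M) = √(2*M) = √2*√M)
(-632 - 2462) + a(31) = (-632 - 2462) + √2*√31 = -3094 + √62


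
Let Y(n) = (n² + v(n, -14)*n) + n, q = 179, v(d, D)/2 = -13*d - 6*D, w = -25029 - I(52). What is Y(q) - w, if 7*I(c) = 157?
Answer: -5220058/7 ≈ -7.4572e+5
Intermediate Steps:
I(c) = 157/7 (I(c) = (⅐)*157 = 157/7)
w = -175360/7 (w = -25029 - 1*157/7 = -25029 - 157/7 = -175360/7 ≈ -25051.)
v(d, D) = -26*d - 12*D (v(d, D) = 2*(-13*d - 6*D) = -26*d - 12*D)
Y(n) = n + n² + n*(168 - 26*n) (Y(n) = (n² + (-26*n - 12*(-14))*n) + n = (n² + (-26*n + 168)*n) + n = (n² + (168 - 26*n)*n) + n = (n² + n*(168 - 26*n)) + n = n + n² + n*(168 - 26*n))
Y(q) - w = 179*(169 - 25*179) - 1*(-175360/7) = 179*(169 - 4475) + 175360/7 = 179*(-4306) + 175360/7 = -770774 + 175360/7 = -5220058/7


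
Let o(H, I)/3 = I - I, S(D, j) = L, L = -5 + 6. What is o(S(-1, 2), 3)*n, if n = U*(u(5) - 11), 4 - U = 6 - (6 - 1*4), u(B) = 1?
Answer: 0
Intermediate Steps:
L = 1
S(D, j) = 1
U = 0 (U = 4 - (6 - (6 - 1*4)) = 4 - (6 - (6 - 4)) = 4 - (6 - 1*2) = 4 - (6 - 2) = 4 - 1*4 = 4 - 4 = 0)
o(H, I) = 0 (o(H, I) = 3*(I - I) = 3*0 = 0)
n = 0 (n = 0*(1 - 11) = 0*(-10) = 0)
o(S(-1, 2), 3)*n = 0*0 = 0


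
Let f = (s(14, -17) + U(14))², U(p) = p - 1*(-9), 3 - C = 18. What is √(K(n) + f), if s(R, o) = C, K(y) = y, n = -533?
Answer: I*√469 ≈ 21.656*I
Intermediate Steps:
C = -15 (C = 3 - 1*18 = 3 - 18 = -15)
s(R, o) = -15
U(p) = 9 + p (U(p) = p + 9 = 9 + p)
f = 64 (f = (-15 + (9 + 14))² = (-15 + 23)² = 8² = 64)
√(K(n) + f) = √(-533 + 64) = √(-469) = I*√469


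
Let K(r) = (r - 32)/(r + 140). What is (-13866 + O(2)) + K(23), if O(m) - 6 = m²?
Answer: -2258537/163 ≈ -13856.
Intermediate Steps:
O(m) = 6 + m²
K(r) = (-32 + r)/(140 + r)
(-13866 + O(2)) + K(23) = (-13866 + (6 + 2²)) + (-32 + 23)/(140 + 23) = (-13866 + (6 + 4)) - 9/163 = (-13866 + 10) + (1/163)*(-9) = -13856 - 9/163 = -2258537/163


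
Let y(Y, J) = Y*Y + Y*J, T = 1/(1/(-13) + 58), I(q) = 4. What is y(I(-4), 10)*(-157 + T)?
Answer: -6619648/753 ≈ -8791.0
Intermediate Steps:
T = 13/753 (T = 1/(-1/13 + 58) = 1/(753/13) = 13/753 ≈ 0.017264)
y(Y, J) = Y² + J*Y
y(I(-4), 10)*(-157 + T) = (4*(10 + 4))*(-157 + 13/753) = (4*14)*(-118208/753) = 56*(-118208/753) = -6619648/753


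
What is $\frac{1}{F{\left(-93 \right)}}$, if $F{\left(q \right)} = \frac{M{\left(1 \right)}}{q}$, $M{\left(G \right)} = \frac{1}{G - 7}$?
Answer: $558$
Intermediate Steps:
$M{\left(G \right)} = \frac{1}{-7 + G}$
$F{\left(q \right)} = - \frac{1}{6 q}$ ($F{\left(q \right)} = \frac{1}{\left(-7 + 1\right) q} = \frac{1}{\left(-6\right) q} = - \frac{1}{6 q}$)
$\frac{1}{F{\left(-93 \right)}} = \frac{1}{\left(- \frac{1}{6}\right) \frac{1}{-93}} = \frac{1}{\left(- \frac{1}{6}\right) \left(- \frac{1}{93}\right)} = \frac{1}{\frac{1}{558}} = 558$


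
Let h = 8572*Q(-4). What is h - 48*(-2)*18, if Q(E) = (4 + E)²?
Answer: 1728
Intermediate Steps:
h = 0 (h = 8572*(4 - 4)² = 8572*0² = 8572*0 = 0)
h - 48*(-2)*18 = 0 - 48*(-2)*18 = 0 - (-96)*18 = 0 - 1*(-1728) = 0 + 1728 = 1728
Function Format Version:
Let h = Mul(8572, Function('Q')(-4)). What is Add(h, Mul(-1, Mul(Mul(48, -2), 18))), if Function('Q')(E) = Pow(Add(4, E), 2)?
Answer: 1728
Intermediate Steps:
h = 0 (h = Mul(8572, Pow(Add(4, -4), 2)) = Mul(8572, Pow(0, 2)) = Mul(8572, 0) = 0)
Add(h, Mul(-1, Mul(Mul(48, -2), 18))) = Add(0, Mul(-1, Mul(Mul(48, -2), 18))) = Add(0, Mul(-1, Mul(-96, 18))) = Add(0, Mul(-1, -1728)) = Add(0, 1728) = 1728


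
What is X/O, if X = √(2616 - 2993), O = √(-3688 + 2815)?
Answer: √36569/291 ≈ 0.65715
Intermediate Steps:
O = 3*I*√97 (O = √(-873) = 3*I*√97 ≈ 29.547*I)
X = I*√377 (X = √(-377) = I*√377 ≈ 19.417*I)
X/O = (I*√377)/((3*I*√97)) = (I*√377)*(-I*√97/291) = √36569/291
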